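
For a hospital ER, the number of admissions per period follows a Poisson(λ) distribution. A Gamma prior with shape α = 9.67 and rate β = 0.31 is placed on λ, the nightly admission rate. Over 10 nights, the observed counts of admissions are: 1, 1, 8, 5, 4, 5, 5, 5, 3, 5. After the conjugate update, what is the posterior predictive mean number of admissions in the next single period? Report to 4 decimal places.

With a Gamma(shape α, rate β) prior, the Poisson likelihood is conjugate: the posterior is Gamma(α + ΣXᵢ, β + n).
Sum of counts S = 42 over n = 10 nights.
Posterior: Gamma(α+S, β+n) = Gamma(9.67+42, 0.31+10) = Gamma(51.67, 10.31).
The predictive distribution for one future period is NegBinom with mean α/β = 5.0116.

5.0116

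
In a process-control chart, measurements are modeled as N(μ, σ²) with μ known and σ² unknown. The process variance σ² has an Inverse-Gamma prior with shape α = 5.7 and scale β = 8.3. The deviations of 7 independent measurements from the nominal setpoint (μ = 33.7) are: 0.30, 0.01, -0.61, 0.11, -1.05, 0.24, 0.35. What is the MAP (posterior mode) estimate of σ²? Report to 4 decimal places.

With known mean μ and an Inverse-Gamma(α, β) prior on σ², the Normal likelihood is conjugate: posterior is Inv-Gamma(α + n/2, β + Σ(xᵢ−μ)²/2).
Σ(xᵢ−μ)² = (0.30)² + (0.01)² + (-0.61)² + (0.11)² + (-1.05)² + (0.24)² + (0.35)² = 1.7569.
Posterior: Inv-Gamma(5.7 + 7/2, 8.3 + 1.7569/2) = Inv-Gamma(9.20, 9.17845).
Mode = β/(α+1) = 9.17845/10.20 = 0.8998.

0.8998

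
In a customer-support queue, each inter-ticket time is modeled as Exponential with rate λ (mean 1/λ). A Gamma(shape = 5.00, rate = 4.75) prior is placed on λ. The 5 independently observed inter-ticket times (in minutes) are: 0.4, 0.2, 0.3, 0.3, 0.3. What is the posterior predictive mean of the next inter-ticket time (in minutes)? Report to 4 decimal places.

With a Gamma(shape α, rate β) prior on the exponential rate λ, the posterior after n observations with total T = Σxᵢ is Gamma(α+n, β+T).
Sum of observations T = 1.5 minutes; n = 5.
Posterior: Gamma(5.00+5, 4.75+1.5) = Gamma(10.00, 6.25).
The predictive distribution for the next observation is Lomax; its mean is β/(α−1) = 6.25/9.00 = 0.6944.

0.6944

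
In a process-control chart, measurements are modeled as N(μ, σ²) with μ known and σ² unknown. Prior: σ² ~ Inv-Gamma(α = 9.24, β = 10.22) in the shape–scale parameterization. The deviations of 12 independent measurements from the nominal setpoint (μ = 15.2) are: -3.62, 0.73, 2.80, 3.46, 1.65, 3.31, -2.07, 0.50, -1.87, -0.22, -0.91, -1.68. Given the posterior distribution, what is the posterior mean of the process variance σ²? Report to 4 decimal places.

With known mean μ and an Inverse-Gamma(α, β) prior on σ², the Normal likelihood is conjugate: posterior is Inv-Gamma(α + n/2, β + Σ(xᵢ−μ)²/2).
Σ(xᵢ−μ)² = (-3.62)² + (0.73)² + (2.80)² + (3.46)² + (1.65)² + (3.31)² + (-2.07)² + (0.50)² + (-1.87)² + (-0.22)² + (-0.91)² + (-1.68)² = 58.8582.
Posterior: Inv-Gamma(9.24 + 12/2, 10.22 + 58.8582/2) = Inv-Gamma(15.24, 39.64910).
E[σ²|data] = β/(α−1) = 39.64910/14.24 = 2.7843.

2.7843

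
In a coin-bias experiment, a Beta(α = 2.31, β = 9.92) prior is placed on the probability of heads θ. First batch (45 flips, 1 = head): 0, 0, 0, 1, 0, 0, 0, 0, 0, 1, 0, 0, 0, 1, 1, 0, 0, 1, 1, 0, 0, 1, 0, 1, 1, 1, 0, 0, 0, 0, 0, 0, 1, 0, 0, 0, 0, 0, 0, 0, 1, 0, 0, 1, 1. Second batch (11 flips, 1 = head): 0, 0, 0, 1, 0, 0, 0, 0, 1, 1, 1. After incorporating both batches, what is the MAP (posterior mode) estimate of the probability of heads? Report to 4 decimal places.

The Beta prior is conjugate to a Binomial/Bernoulli likelihood; the update adds successes to α and failures to β.
After batch 1: Beta(2.31+14, 9.92+31) = Beta(16.31, 40.92).
After batch 2: Beta(16.31+4, 40.92+7) = Beta(20.31, 47.92).
Mode of Beta(a,b) for a,b>1 is (a−1)/(a+b−2) = 19.31/66.23 = 0.2916.

0.2916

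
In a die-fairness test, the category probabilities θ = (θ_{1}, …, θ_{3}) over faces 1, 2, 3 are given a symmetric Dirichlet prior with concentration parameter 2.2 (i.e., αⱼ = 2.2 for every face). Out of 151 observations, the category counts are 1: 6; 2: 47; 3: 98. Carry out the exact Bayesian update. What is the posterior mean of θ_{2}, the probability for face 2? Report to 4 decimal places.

0.3122

The Dirichlet prior is conjugate to the Multinomial likelihood: each posterior αⱼ = prior αⱼ + observed count nⱼ.
Posterior concentration: (8.2, 49.2, 100.2), total = 157.6.
E[θ_{2}|data] = α_{2}/Σα = 49.2/157.6 = 0.3122.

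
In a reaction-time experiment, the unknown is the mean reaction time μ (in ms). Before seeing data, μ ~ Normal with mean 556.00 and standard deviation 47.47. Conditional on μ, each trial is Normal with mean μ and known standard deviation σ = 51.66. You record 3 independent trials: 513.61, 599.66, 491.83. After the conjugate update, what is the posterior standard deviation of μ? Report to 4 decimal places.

For Normal data with known variance σ², a Normal(μ₀, σ₀²) prior on μ is conjugate. Posterior precision = 1/σ₀² + n/σ²; posterior mean is the precision-weighted average of μ₀ and x̄.
σ₀² = 47.47² = 2253.4009, σ² = 51.66² = 2668.7556; σ² + n·σ₀² = 2668.7556 + 3·2253.4009 = 9428.9583.
Posterior precision = 1/σ₀² + n/σ² = 1/2253.4009 + 3/2668.7556 = (σ² + n·σ₀²)/(σ₀²σ²) = 9428.9583/(2253.4009·2668.7556); posterior variance σₙ² = σ₀²σ²/(σ² + n·σ₀²) = 2253.4009·2668.7556/9428.9583 = 637.798586.
Posterior SD = √σₙ² = √(2253.4009·2668.7556/9428.9583) = 25.2547.

25.2547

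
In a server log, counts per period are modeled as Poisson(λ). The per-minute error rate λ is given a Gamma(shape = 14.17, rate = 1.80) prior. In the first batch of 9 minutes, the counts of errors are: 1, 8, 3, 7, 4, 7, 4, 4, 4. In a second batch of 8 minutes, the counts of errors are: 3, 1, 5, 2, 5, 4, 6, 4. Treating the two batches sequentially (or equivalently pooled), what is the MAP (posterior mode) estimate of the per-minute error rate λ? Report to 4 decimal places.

4.5303

With a Gamma(shape α, rate β) prior, the Poisson likelihood is conjugate: the posterior is Gamma(α + ΣXᵢ, β + n).
Batch 1: sum of counts S = 42 over n = 9 minutes.
After batch 1: Gamma(α+S, β+n) = Gamma(14.17+42, 1.80+9) = Gamma(56.17, 10.80).
Batch 2: sum of counts S = 30 over n = 8 minutes.
After batch 2: Gamma(α+S, β+n) = Gamma(56.17+30, 10.80+8) = Gamma(86.17, 18.80).
Mode of Gamma(α,β) for α≥1 is (α−1)/β = 85.17/18.80 = 4.5303.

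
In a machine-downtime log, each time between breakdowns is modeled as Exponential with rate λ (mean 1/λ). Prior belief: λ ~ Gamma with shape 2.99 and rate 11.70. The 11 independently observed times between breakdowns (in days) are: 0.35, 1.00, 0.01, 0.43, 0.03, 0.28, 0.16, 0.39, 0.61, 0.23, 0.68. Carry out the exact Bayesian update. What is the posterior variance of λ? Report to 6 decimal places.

0.055547

With a Gamma(shape α, rate β) prior on the exponential rate λ, the posterior after n observations with total T = Σxᵢ is Gamma(α+n, β+T).
Sum of observations T = 4.17 days; n = 11.
Posterior: Gamma(2.99+11, 11.70+4.17) = Gamma(13.99, 15.87).
Var = α/β² = 0.055547.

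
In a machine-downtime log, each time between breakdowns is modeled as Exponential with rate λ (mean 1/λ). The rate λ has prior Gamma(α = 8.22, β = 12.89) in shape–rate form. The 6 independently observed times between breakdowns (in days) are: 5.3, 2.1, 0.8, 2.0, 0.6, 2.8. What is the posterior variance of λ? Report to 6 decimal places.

0.020264

With a Gamma(shape α, rate β) prior on the exponential rate λ, the posterior after n observations with total T = Σxᵢ is Gamma(α+n, β+T).
Sum of observations T = 13.6 days; n = 6.
Posterior: Gamma(8.22+6, 12.89+13.6) = Gamma(14.22, 26.49).
Var = α/β² = 0.020264.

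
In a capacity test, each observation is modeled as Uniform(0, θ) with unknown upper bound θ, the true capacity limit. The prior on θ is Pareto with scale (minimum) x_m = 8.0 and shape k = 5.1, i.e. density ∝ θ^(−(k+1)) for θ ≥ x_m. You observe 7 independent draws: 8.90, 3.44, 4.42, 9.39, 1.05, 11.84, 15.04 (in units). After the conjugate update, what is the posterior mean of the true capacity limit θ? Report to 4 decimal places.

16.3950

A Pareto(scale x_m, shape k) prior on the upper bound θ of Uniform(0, θ) is conjugate: posterior is Pareto(max(x_m, max xᵢ), k + n).
Sample maximum = 15.04; prior scale x_m = 8.0 → posterior scale = max = 15.04.
Posterior shape = 5.1 + 7 = 12.1.
E[θ|data] = k·x_m/(k−1) = 12.1·15.04/11.1 = 16.3950.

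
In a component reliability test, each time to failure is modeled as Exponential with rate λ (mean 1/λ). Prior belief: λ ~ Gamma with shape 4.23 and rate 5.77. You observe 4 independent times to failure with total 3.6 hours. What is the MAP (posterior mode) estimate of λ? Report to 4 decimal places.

With a Gamma(shape α, rate β) prior on the exponential rate λ, the posterior after n observations with total T = Σxᵢ is Gamma(α+n, β+T).
Posterior: Gamma(4.23+4, 5.77+3.6) = Gamma(8.23, 9.37).
Mode = (α−1)/β = 0.7716.

0.7716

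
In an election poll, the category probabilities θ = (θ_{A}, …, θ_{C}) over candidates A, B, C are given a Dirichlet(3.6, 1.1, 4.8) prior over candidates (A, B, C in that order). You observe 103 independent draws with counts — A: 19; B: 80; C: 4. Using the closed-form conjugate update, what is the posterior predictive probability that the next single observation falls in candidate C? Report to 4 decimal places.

The Dirichlet prior is conjugate to the Multinomial likelihood: each posterior αⱼ = prior αⱼ + observed count nⱼ.
Posterior concentration: (22.6, 81.1, 8.8), total = 112.5.
P(next = C | data) = α_{C}/Σα = 0.0782.

0.0782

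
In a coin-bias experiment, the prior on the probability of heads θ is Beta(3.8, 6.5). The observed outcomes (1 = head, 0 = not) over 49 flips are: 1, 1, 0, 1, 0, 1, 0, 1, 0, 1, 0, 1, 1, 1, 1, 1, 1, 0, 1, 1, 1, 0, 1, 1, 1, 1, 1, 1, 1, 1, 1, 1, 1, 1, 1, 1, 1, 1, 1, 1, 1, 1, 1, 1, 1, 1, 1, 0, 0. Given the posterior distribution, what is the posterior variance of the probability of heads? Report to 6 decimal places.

The Beta prior is conjugate to a Binomial/Bernoulli likelihood; the update adds successes to α and failures to β.
Posterior: Beta(α+k, β+n−k) = Beta(3.8+40, 6.5+9) = Beta(43.8, 15.5).
Var = αβ/((α+β)²(α+β+1)) = 43.8·15.5/(59.3²·60.3) = 0.003202.

0.003202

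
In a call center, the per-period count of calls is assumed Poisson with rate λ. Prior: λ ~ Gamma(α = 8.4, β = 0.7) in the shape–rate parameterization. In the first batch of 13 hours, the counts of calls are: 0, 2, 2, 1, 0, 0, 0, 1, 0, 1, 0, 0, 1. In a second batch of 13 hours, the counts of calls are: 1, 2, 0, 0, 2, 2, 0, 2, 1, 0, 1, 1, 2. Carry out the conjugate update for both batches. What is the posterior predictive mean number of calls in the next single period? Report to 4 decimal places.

With a Gamma(shape α, rate β) prior, the Poisson likelihood is conjugate: the posterior is Gamma(α + ΣXᵢ, β + n).
Batch 1: sum of counts S = 8 over n = 13 hours.
After batch 1: Gamma(α+S, β+n) = Gamma(8.4+8, 0.7+13) = Gamma(16.4, 13.7).
Batch 2: sum of counts S = 14 over n = 13 hours.
After batch 2: Gamma(α+S, β+n) = Gamma(16.4+14, 13.7+13) = Gamma(30.4, 26.7).
The predictive distribution for one future period is NegBinom with mean α/β = 1.1386.

1.1386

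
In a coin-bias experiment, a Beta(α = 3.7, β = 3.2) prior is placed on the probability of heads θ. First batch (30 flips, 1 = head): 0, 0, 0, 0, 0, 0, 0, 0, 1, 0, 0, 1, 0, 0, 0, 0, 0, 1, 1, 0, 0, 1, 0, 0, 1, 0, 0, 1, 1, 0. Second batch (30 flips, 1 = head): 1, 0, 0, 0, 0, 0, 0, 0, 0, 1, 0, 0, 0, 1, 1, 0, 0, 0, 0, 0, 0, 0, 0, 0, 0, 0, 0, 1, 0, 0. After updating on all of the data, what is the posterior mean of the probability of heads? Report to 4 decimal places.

The Beta prior is conjugate to a Binomial/Bernoulli likelihood; the update adds successes to α and failures to β.
After batch 1: Beta(3.7+8, 3.2+22) = Beta(11.7, 25.2).
After batch 2: Beta(11.7+5, 25.2+25) = Beta(16.7, 50.2).
Posterior mean = α/(α+β) = 16.7/66.9 = 0.2496.

0.2496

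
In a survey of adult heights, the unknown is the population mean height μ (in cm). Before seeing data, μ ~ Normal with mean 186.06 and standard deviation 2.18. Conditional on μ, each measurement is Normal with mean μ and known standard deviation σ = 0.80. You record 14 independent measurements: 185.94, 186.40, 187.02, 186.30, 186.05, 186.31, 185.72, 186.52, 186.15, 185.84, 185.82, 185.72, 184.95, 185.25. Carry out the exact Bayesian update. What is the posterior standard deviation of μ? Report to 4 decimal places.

0.2128

For Normal data with known variance σ², a Normal(μ₀, σ₀²) prior on μ is conjugate. Posterior precision = 1/σ₀² + n/σ²; posterior mean is the precision-weighted average of μ₀ and x̄.
σ₀² = 2.18² = 4.7524, σ² = 0.80² = 0.64; σ² + n·σ₀² = 0.64 + 14·4.7524 = 67.1736.
Posterior precision = 1/σ₀² + n/σ² = 1/4.7524 + 14/0.64 = (σ² + n·σ₀²)/(σ₀²σ²) = 67.1736/(4.7524·0.64); posterior variance σₙ² = σ₀²σ²/(σ² + n·σ₀²) = 4.7524·0.64/67.1736 = 0.045279.
Posterior SD = √σₙ² = √(4.7524·0.64/67.1736) = 0.2128.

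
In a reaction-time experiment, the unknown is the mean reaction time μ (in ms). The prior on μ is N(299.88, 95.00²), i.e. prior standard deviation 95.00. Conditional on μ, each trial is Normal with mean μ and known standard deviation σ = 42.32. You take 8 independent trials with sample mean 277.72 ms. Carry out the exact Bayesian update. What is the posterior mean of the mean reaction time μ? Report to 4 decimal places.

For Normal data with known variance σ², a Normal(μ₀, σ₀²) prior on μ is conjugate. Posterior precision = 1/σ₀² + n/σ²; posterior mean is the precision-weighted average of μ₀ and x̄.
n·x̄ = 8·277.72 = 2221.76.
σ₀² = 95.00² = 9025, σ² = 42.32² = 1790.9824; σ² + n·σ₀² = 1790.9824 + 8·9025 = 73990.9824.
Posterior mean = (μ₀/σ₀² + n·x̄/σ²)/(1/σ₀² + n/σ²) = (σ²·μ₀ + σ₀²·n·x̄)/(σ² + n·σ₀²) = (1790.9824·299.88 + 9025·2221.76)/73990.9824 = 20588463.802112/73990.9824 = 278.2564.

278.2564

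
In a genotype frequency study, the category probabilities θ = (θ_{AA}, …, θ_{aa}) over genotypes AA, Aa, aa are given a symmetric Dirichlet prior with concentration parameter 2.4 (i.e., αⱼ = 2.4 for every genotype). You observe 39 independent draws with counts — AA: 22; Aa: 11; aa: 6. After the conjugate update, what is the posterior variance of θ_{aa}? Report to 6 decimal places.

The Dirichlet prior is conjugate to the Multinomial likelihood: each posterior αⱼ = prior αⱼ + observed count nⱼ.
Posterior concentration: (24.4, 13.4, 8.4), total = 46.2.
Var[θ_j] = α_j(Σα−α_j)/((Σα)²(Σα+1)) = 8.4·37.8/(46.2²·47.2) = 0.003152.

0.003152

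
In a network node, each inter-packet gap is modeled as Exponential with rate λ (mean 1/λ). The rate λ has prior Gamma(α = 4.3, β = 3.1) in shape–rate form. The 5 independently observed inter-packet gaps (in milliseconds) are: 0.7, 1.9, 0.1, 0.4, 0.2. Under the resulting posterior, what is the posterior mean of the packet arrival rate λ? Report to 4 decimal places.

With a Gamma(shape α, rate β) prior on the exponential rate λ, the posterior after n observations with total T = Σxᵢ is Gamma(α+n, β+T).
Sum of observations T = 3.3 milliseconds; n = 5.
Posterior: Gamma(4.3+5, 3.1+3.3) = Gamma(9.3, 6.4).
Posterior mean of λ = α/β = 9.3/6.4 = 1.4531.

1.4531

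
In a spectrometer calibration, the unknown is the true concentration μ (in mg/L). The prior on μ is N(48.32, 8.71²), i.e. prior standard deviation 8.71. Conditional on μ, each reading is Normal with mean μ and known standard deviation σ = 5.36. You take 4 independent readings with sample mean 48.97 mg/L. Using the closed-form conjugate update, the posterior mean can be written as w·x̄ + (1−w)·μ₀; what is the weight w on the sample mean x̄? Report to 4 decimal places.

For Normal data with known variance σ², a Normal(μ₀, σ₀²) prior on μ is conjugate. Posterior precision = 1/σ₀² + n/σ²; posterior mean is the precision-weighted average of μ₀ and x̄.
σ₀² = 8.71² = 75.8641, σ² = 5.36² = 28.7296. Prior precision 1/σ₀² = 1/75.8641; data precision n/σ² = 4/28.7296.
w = (n/σ²)/(1/σ₀² + n/σ²) = n·σ₀²/(σ² + n·σ₀²) = 4·75.8641/(28.7296 + 4·75.8641) = 303.4564/332.186 = 0.9135.

0.9135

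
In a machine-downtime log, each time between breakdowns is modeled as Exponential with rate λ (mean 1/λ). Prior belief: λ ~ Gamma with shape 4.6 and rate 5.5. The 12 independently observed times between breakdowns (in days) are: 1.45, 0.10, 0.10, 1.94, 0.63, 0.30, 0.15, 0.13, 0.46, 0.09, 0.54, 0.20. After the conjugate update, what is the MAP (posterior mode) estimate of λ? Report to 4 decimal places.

1.3460

With a Gamma(shape α, rate β) prior on the exponential rate λ, the posterior after n observations with total T = Σxᵢ is Gamma(α+n, β+T).
Sum of observations T = 6.09 days; n = 12.
Posterior: Gamma(4.6+12, 5.5+6.09) = Gamma(16.6, 11.59).
Mode = (α−1)/β = 1.3460.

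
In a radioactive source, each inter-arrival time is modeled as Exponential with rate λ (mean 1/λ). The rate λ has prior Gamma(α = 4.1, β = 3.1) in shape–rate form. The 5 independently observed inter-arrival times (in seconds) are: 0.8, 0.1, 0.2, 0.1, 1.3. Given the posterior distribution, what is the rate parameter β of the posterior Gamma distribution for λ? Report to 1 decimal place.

With a Gamma(shape α, rate β) prior on the exponential rate λ, the posterior after n observations with total T = Σxᵢ is Gamma(α+n, β+T).
Sum of observations T = 2.5 seconds; n = 5.
Posterior: Gamma(4.1+5, 3.1+2.5) = Gamma(9.1, 5.6).
Posterior β = 5.6.

5.6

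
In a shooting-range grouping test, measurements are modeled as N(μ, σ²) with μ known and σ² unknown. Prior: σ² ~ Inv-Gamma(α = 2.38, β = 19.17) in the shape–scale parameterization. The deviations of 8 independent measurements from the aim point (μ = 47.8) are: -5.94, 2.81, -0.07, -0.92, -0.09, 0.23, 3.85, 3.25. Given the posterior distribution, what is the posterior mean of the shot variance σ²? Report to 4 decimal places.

10.0202

With known mean μ and an Inverse-Gamma(α, β) prior on σ², the Normal likelihood is conjugate: posterior is Inv-Gamma(α + n/2, β + Σ(xᵢ−μ)²/2).
Σ(xᵢ−μ)² = (-5.94)² + (2.81)² + (-0.07)² + (-0.92)² + (-0.09)² + (0.23)² + (3.85)² + (3.25)² = 69.4770.
Posterior: Inv-Gamma(2.38 + 8/2, 19.17 + 69.4770/2) = Inv-Gamma(6.38, 53.90850).
E[σ²|data] = β/(α−1) = 53.90850/5.38 = 10.0202.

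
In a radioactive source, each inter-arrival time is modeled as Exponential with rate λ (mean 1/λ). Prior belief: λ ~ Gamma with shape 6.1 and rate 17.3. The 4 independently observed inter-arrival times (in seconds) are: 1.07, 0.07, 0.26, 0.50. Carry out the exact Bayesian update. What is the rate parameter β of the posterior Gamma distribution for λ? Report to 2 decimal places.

With a Gamma(shape α, rate β) prior on the exponential rate λ, the posterior after n observations with total T = Σxᵢ is Gamma(α+n, β+T).
Sum of observations T = 1.90 seconds; n = 4.
Posterior: Gamma(6.1+4, 17.3+1.90) = Gamma(10.1, 19.20).
Posterior β = 19.20.

19.20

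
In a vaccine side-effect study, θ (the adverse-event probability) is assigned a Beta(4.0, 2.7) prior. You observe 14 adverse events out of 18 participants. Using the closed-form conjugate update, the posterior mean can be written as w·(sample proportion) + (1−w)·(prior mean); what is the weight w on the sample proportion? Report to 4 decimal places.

0.7287

The Beta prior is conjugate to a Binomial/Bernoulli likelihood; the update adds successes to α and failures to β.
Posterior mean = (α₀+k)/(α₀+β₀+n) = [n/(α₀+β₀+n)]·(k/n) + [(α₀+β₀)/(α₀+β₀+n)]·α₀/(α₀+β₀), so only n and the prior enter the weight.
The weight on the data is w = n/(α₀+β₀+n) = 18/(4.0+2.7+18) = 18/24.7 = 0.7287.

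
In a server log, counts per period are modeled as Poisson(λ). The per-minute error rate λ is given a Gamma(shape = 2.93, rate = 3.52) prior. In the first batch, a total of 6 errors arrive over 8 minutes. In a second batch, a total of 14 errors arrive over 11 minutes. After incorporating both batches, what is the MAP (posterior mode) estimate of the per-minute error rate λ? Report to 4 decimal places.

With a Gamma(shape α, rate β) prior, the Poisson likelihood is conjugate: the posterior is Gamma(α + ΣXᵢ, β + n).
After batch 1: Gamma(α+S, β+n) = Gamma(2.93+6, 3.52+8) = Gamma(8.93, 11.52).
After batch 2: Gamma(α+S, β+n) = Gamma(8.93+14, 11.52+11) = Gamma(22.93, 22.52).
Mode of Gamma(α,β) for α≥1 is (α−1)/β = 21.93/22.52 = 0.9738.

0.9738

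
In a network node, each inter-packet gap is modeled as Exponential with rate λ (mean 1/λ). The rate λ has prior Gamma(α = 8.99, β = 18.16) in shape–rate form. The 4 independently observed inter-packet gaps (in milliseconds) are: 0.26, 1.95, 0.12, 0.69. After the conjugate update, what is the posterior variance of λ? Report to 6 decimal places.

0.028957

With a Gamma(shape α, rate β) prior on the exponential rate λ, the posterior after n observations with total T = Σxᵢ is Gamma(α+n, β+T).
Sum of observations T = 3.02 milliseconds; n = 4.
Posterior: Gamma(8.99+4, 18.16+3.02) = Gamma(12.99, 21.18).
Var = α/β² = 0.028957.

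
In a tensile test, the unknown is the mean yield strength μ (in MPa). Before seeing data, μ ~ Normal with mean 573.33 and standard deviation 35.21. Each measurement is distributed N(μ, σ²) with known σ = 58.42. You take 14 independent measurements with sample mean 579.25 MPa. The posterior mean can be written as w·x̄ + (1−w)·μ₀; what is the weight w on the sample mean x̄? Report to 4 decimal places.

For Normal data with known variance σ², a Normal(μ₀, σ₀²) prior on μ is conjugate. Posterior precision = 1/σ₀² + n/σ²; posterior mean is the precision-weighted average of μ₀ and x̄.
σ₀² = 35.21² = 1239.7441, σ² = 58.42² = 3412.8964. Prior precision 1/σ₀² = 1/1239.7441; data precision n/σ² = 14/3412.8964.
w = (n/σ²)/(1/σ₀² + n/σ²) = n·σ₀²/(σ² + n·σ₀²) = 14·1239.7441/(3412.8964 + 14·1239.7441) = 17356.4174/20769.3138 = 0.8357.

0.8357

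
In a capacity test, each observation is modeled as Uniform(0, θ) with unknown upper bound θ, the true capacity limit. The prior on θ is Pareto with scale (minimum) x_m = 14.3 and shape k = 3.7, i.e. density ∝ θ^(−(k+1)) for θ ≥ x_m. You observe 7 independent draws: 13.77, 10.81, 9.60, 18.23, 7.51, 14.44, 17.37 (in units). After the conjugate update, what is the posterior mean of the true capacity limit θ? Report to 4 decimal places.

A Pareto(scale x_m, shape k) prior on the upper bound θ of Uniform(0, θ) is conjugate: posterior is Pareto(max(x_m, max xᵢ), k + n).
Sample maximum = 18.23; prior scale x_m = 14.3 → posterior scale = max = 18.23.
Posterior shape = 3.7 + 7 = 10.7.
E[θ|data] = k·x_m/(k−1) = 10.7·18.23/9.7 = 20.1094.

20.1094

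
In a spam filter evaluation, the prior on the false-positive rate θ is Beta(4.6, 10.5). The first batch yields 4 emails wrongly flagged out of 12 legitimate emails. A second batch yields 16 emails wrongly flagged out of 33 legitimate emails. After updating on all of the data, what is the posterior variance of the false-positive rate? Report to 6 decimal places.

0.003957

The Beta prior is conjugate to a Binomial/Bernoulli likelihood; the update adds successes to α and failures to β.
After batch 1: Beta(4.6+4, 10.5+8) = Beta(8.6, 18.5).
After batch 2: Beta(8.6+16, 18.5+17) = Beta(24.6, 35.5).
Var = αβ/((α+β)²(α+β+1)) = 24.6·35.5/(60.1²·61.1) = 0.003957.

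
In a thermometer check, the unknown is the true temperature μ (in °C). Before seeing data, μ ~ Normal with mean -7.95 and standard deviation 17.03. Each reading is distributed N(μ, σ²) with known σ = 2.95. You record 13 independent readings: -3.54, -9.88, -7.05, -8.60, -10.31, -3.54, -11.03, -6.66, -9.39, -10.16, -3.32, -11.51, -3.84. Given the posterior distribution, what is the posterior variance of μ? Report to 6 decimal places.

0.667881

For Normal data with known variance σ², a Normal(μ₀, σ₀²) prior on μ is conjugate. Posterior precision = 1/σ₀² + n/σ²; posterior mean is the precision-weighted average of μ₀ and x̄.
σ₀² = 17.03² = 290.0209, σ² = 2.95² = 8.7025; σ² + n·σ₀² = 8.7025 + 13·290.0209 = 3778.9742.
Posterior precision = 1/σ₀² + n/σ² = 1/290.0209 + 13/8.7025 = (σ² + n·σ₀²)/(σ₀²σ²) = 3778.9742/(290.0209·8.7025); posterior variance σₙ² = σ₀²σ²/(σ² + n·σ₀²) = 290.0209·8.7025/3778.9742 = 0.667881.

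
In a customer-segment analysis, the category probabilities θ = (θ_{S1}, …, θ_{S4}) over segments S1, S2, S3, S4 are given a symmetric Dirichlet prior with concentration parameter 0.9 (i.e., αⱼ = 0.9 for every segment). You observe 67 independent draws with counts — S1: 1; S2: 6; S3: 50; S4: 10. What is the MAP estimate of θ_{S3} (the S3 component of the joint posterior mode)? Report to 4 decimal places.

0.7492

The Dirichlet prior is conjugate to the Multinomial likelihood: each posterior αⱼ = prior αⱼ + observed count nⱼ.
Posterior concentration: (1.9, 6.9, 50.9, 10.9), total = 70.6.
Joint mode component: (α_{S3}−1)/(Σα−K) = 49.9/66.6 = 0.7492.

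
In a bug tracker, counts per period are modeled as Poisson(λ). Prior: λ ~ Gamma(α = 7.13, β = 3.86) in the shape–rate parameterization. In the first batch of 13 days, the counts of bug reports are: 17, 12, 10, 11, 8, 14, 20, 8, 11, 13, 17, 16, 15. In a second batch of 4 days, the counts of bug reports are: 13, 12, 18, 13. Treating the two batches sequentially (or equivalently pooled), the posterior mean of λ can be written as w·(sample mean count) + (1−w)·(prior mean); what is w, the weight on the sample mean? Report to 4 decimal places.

0.8150

With a Gamma(shape α, rate β) prior, the Poisson likelihood is conjugate: the posterior is Gamma(α + ΣXᵢ, β + n).
Total number of days: n = 13 + 4 = 17.
Posterior mean = (α₀+S)/(β₀+n) = [n/(β₀+n)]·(S/n) + [β₀/(β₀+n)]·(α₀/β₀), so only n and β₀ enter the weight.
Weight on data w = n/(β₀+n) = 17/(3.86+17) = 17/20.86 = 0.8150.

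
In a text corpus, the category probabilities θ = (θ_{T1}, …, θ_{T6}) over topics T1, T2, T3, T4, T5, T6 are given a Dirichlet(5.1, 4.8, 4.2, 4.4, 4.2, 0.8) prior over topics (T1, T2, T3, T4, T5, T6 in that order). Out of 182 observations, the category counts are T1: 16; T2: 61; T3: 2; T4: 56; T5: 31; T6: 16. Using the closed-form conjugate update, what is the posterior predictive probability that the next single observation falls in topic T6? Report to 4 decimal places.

The Dirichlet prior is conjugate to the Multinomial likelihood: each posterior αⱼ = prior αⱼ + observed count nⱼ.
Posterior concentration: (21.1, 65.8, 6.2, 60.4, 35.2, 16.8), total = 205.5.
P(next = T6 | data) = α_{T6}/Σα = 0.0818.

0.0818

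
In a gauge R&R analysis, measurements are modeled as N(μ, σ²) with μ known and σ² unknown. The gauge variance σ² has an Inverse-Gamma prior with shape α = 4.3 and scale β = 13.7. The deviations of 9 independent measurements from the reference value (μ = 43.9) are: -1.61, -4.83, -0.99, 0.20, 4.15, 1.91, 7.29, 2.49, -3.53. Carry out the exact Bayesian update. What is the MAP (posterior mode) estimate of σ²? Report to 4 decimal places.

7.5009

With known mean μ and an Inverse-Gamma(α, β) prior on σ², the Normal likelihood is conjugate: posterior is Inv-Gamma(α + n/2, β + Σ(xᵢ−μ)²/2).
Σ(xᵢ−μ)² = (-1.61)² + (-4.83)² + (-0.99)² + (0.20)² + (4.15)² + (1.91)² + (7.29)² + (2.49)² + (-3.53)² = 119.6168.
Posterior: Inv-Gamma(4.3 + 9/2, 13.7 + 119.6168/2) = Inv-Gamma(8.80, 73.50840).
Mode = β/(α+1) = 73.50840/9.80 = 7.5009.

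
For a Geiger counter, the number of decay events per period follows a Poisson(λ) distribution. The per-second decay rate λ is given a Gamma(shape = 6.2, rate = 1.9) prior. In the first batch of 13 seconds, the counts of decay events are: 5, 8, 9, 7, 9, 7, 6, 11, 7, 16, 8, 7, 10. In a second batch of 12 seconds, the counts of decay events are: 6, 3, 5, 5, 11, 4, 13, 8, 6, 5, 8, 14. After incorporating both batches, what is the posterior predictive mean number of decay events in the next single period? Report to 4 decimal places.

With a Gamma(shape α, rate β) prior, the Poisson likelihood is conjugate: the posterior is Gamma(α + ΣXᵢ, β + n).
Batch 1: sum of counts S = 110 over n = 13 seconds.
After batch 1: Gamma(α+S, β+n) = Gamma(6.2+110, 1.9+13) = Gamma(116.2, 14.9).
Batch 2: sum of counts S = 88 over n = 12 seconds.
After batch 2: Gamma(α+S, β+n) = Gamma(116.2+88, 14.9+12) = Gamma(204.2, 26.9).
The predictive distribution for one future period is NegBinom with mean α/β = 7.5911.

7.5911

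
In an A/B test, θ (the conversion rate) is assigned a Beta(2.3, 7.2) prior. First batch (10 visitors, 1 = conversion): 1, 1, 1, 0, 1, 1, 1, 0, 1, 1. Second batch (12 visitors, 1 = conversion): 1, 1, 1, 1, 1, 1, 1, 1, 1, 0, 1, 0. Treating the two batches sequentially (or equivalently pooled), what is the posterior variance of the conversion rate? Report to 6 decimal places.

The Beta prior is conjugate to a Binomial/Bernoulli likelihood; the update adds successes to α and failures to β.
After batch 1: Beta(2.3+8, 7.2+2) = Beta(10.3, 9.2).
After batch 2: Beta(10.3+10, 9.2+2) = Beta(20.3, 11.2).
Var = αβ/((α+β)²(α+β+1)) = 20.3·11.2/(31.5²·32.5) = 0.007050.

0.007050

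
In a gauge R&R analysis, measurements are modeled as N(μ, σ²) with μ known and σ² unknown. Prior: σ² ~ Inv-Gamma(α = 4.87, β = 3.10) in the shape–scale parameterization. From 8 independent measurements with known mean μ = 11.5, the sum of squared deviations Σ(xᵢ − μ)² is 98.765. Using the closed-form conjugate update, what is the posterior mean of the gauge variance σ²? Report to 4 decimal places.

6.6687

With known mean μ and an Inverse-Gamma(α, β) prior on σ², the Normal likelihood is conjugate: posterior is Inv-Gamma(α + n/2, β + Σ(xᵢ−μ)²/2).
Posterior: Inv-Gamma(4.87 + 8/2, 3.10 + 98.765/2) = Inv-Gamma(8.87, 52.4825).
E[σ²|data] = β/(α−1) = 52.4825/7.87 = 6.6687.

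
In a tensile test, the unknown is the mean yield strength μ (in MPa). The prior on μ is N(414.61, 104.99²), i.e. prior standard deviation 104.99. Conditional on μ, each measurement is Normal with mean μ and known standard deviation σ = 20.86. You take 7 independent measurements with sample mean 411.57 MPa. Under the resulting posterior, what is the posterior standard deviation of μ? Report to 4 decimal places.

7.8622

For Normal data with known variance σ², a Normal(μ₀, σ₀²) prior on μ is conjugate. Posterior precision = 1/σ₀² + n/σ²; posterior mean is the precision-weighted average of μ₀ and x̄.
σ₀² = 104.99² = 11022.9001, σ² = 20.86² = 435.1396; σ² + n·σ₀² = 435.1396 + 7·11022.9001 = 77595.4403.
Posterior precision = 1/σ₀² + n/σ² = 1/11022.9001 + 7/435.1396 = (σ² + n·σ₀²)/(σ₀²σ²) = 77595.4403/(11022.9001·435.1396); posterior variance σₙ² = σ₀²σ²/(σ² + n·σ₀²) = 11022.9001·435.1396/77595.4403 = 61.814204.
Posterior SD = √σₙ² = √(11022.9001·435.1396/77595.4403) = 7.8622.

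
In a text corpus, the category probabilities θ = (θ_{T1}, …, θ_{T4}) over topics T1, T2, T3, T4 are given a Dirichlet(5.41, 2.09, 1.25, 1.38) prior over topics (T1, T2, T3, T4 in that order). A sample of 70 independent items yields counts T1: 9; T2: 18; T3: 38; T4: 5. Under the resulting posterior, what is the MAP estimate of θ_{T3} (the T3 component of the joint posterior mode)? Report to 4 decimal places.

0.5024

The Dirichlet prior is conjugate to the Multinomial likelihood: each posterior αⱼ = prior αⱼ + observed count nⱼ.
Posterior concentration: (14.41, 20.09, 39.25, 6.38), total = 80.13.
Joint mode component: (α_{T3}−1)/(Σα−K) = 38.25/76.13 = 0.5024.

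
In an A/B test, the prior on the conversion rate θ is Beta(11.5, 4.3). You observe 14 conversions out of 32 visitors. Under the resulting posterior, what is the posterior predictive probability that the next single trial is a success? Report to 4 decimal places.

0.5335

The Beta prior is conjugate to a Binomial/Bernoulli likelihood; the update adds successes to α and failures to β.
Posterior: Beta(α+k, β+n−k) = Beta(11.5+14, 4.3+18) = Beta(25.5, 22.3).
For a single future Bernoulli trial, P(success | data) = α/(α+β) = 0.5335.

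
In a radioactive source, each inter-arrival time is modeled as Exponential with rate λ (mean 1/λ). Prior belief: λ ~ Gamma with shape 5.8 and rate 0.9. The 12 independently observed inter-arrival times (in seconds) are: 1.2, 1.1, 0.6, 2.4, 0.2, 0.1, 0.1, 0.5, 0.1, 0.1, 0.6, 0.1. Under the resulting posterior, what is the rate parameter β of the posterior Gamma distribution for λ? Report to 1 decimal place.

8.0

With a Gamma(shape α, rate β) prior on the exponential rate λ, the posterior after n observations with total T = Σxᵢ is Gamma(α+n, β+T).
Sum of observations T = 7.1 seconds; n = 12.
Posterior: Gamma(5.8+12, 0.9+7.1) = Gamma(17.8, 8.0).
Posterior β = 8.0.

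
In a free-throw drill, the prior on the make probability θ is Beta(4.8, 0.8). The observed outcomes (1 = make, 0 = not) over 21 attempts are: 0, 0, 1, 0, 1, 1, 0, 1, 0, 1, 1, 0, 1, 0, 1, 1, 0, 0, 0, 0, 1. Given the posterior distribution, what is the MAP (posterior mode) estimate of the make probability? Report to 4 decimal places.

The Beta prior is conjugate to a Binomial/Bernoulli likelihood; the update adds successes to α and failures to β.
Posterior: Beta(α+k, β+n−k) = Beta(4.8+10, 0.8+11) = Beta(14.8, 11.8).
Mode of Beta(a,b) for a,b>1 is (a−1)/(a+b−2) = 13.8/24.6 = 0.5610.

0.5610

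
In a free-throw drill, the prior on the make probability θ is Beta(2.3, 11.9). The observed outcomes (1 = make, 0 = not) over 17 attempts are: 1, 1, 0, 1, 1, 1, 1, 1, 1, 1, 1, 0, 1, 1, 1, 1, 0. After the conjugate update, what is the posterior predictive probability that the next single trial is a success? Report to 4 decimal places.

0.5224

The Beta prior is conjugate to a Binomial/Bernoulli likelihood; the update adds successes to α and failures to β.
Posterior: Beta(α+k, β+n−k) = Beta(2.3+14, 11.9+3) = Beta(16.3, 14.9).
For a single future Bernoulli trial, P(success | data) = α/(α+β) = 0.5224.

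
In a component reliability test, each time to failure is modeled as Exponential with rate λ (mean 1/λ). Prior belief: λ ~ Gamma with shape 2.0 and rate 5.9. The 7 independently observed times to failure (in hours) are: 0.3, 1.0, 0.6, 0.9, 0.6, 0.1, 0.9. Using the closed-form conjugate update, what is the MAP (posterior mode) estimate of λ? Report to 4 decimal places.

0.7767

With a Gamma(shape α, rate β) prior on the exponential rate λ, the posterior after n observations with total T = Σxᵢ is Gamma(α+n, β+T).
Sum of observations T = 4.4 hours; n = 7.
Posterior: Gamma(2.0+7, 5.9+4.4) = Gamma(9.0, 10.3).
Mode = (α−1)/β = 0.7767.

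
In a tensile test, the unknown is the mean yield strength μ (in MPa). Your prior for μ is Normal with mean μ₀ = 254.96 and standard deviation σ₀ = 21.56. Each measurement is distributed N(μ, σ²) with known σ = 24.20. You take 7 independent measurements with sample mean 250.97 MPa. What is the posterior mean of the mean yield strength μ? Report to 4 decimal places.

251.5786

For Normal data with known variance σ², a Normal(μ₀, σ₀²) prior on μ is conjugate. Posterior precision = 1/σ₀² + n/σ²; posterior mean is the precision-weighted average of μ₀ and x̄.
n·x̄ = 7·250.97 = 1756.79.
σ₀² = 21.56² = 464.8336, σ² = 24.20² = 585.64; σ² + n·σ₀² = 585.64 + 7·464.8336 = 3839.4752.
Posterior mean = (μ₀/σ₀² + n·x̄/σ²)/(1/σ₀² + n/σ²) = (σ²·μ₀ + σ₀²·n·x̄)/(σ² + n·σ₀²) = (585.64·254.96 + 464.8336·1756.79)/3839.4752 = 965929.794544/3839.4752 = 251.5786.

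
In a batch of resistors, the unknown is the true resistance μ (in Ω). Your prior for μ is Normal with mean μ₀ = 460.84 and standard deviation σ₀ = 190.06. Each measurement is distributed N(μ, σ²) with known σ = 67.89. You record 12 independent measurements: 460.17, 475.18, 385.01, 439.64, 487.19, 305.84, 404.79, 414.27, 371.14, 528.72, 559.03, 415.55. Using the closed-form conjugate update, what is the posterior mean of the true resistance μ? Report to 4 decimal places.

For Normal data with known variance σ², a Normal(μ₀, σ₀²) prior on μ is conjugate. Posterior precision = 1/σ₀² + n/σ²; posterior mean is the precision-weighted average of μ₀ and x̄.
Σxᵢ = 460.17 + 475.18 + 385.01 + 439.64 + 487.19 + 305.84 + 404.79 + 414.27 + 371.14 + 528.72 + 559.03 + 415.55 = 5246.53, so n·x̄ = 5246.53.
σ₀² = 190.06² = 36122.8036, σ² = 67.89² = 4609.0521; σ² + n·σ₀² = 4609.0521 + 12·36122.8036 = 438082.6953.
Posterior mean = (μ₀/σ₀² + n·x̄/σ²)/(1/σ₀² + n/σ²) = (σ²·μ₀ + σ₀²·n·x̄)/(σ² + n·σ₀²) = (4609.0521·460.84 + 36122.8036·5246.53)/438082.6953 = 191643408.341272/438082.6953 = 437.4594.

437.4594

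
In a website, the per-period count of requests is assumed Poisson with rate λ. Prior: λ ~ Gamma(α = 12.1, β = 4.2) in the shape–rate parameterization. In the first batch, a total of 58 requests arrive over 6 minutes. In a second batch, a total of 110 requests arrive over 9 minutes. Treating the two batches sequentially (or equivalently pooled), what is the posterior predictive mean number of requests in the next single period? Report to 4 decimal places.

With a Gamma(shape α, rate β) prior, the Poisson likelihood is conjugate: the posterior is Gamma(α + ΣXᵢ, β + n).
After batch 1: Gamma(α+S, β+n) = Gamma(12.1+58, 4.2+6) = Gamma(70.1, 10.2).
After batch 2: Gamma(α+S, β+n) = Gamma(70.1+110, 10.2+9) = Gamma(180.1, 19.2).
The predictive distribution for one future period is NegBinom with mean α/β = 9.3802.

9.3802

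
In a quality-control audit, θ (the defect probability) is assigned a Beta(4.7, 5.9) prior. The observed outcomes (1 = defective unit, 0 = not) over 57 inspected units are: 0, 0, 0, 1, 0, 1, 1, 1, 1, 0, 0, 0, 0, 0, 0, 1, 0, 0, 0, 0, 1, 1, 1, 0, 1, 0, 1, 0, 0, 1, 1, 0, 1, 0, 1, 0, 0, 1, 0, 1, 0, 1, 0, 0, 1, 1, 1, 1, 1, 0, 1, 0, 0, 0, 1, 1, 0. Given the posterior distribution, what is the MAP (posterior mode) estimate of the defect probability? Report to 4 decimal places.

0.4527

The Beta prior is conjugate to a Binomial/Bernoulli likelihood; the update adds successes to α and failures to β.
Posterior: Beta(α+k, β+n−k) = Beta(4.7+26, 5.9+31) = Beta(30.7, 36.9).
Mode of Beta(a,b) for a,b>1 is (a−1)/(a+b−2) = 29.7/65.6 = 0.4527.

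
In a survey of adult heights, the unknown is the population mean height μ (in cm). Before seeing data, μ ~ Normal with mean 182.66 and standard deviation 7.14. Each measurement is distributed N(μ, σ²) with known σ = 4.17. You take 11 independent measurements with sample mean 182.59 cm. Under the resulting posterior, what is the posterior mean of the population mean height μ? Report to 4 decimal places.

182.5921

For Normal data with known variance σ², a Normal(μ₀, σ₀²) prior on μ is conjugate. Posterior precision = 1/σ₀² + n/σ²; posterior mean is the precision-weighted average of μ₀ and x̄.
n·x̄ = 11·182.59 = 2008.49.
σ₀² = 7.14² = 50.9796, σ² = 4.17² = 17.3889; σ² + n·σ₀² = 17.3889 + 11·50.9796 = 578.1645.
Posterior mean = (μ₀/σ₀² + n·x̄/σ²)/(1/σ₀² + n/σ²) = (σ²·μ₀ + σ₀²·n·x̄)/(σ² + n·σ₀²) = (17.3889·182.66 + 50.9796·2008.49)/578.1645 = 105568.273278/578.1645 = 182.5921.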